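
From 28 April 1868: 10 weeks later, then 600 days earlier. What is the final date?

Adding 10 weeks (= 70 days) from April 28, 1868:
April has 30 days, so 30 − 28 = 2 days remain after April 28, 1868; 70 − 2 = 68 left.
May 1868 has 31 days: 68 − 31 = 37 left.
June 1868 has 30 days: 37 − 30 = 7 left.
7 days into July 1868 → July 7, 1868.
Going back 600 days from July 7, 1868:
Going back 7 days from July 7, 1868 reaches the end of the previous month; 600 − 7 = 593 left.
June 1868 has 30 days: 593 − 30 = 563 left.
May 1868 has 31 days: 563 − 31 = 532 left.
April 1868 has 30 days: 532 − 30 = 502 left.
March 1868 has 31 days: 502 − 31 = 471 left.
February 1868 has 29 days (1868 is a leap year): 471 − 29 = 442 left.
January 1868 has 31 days: 442 − 31 = 411 left.
December 1867 has 31 days: 411 − 31 = 380 left.
November 1867 has 30 days: 380 − 30 = 350 left.
October 1867 has 31 days: 350 − 31 = 319 left.
September 1867 has 30 days: 319 − 30 = 289 left.
August 1867 has 31 days: 289 − 31 = 258 left.
July 1867 has 31 days: 258 − 31 = 227 left.
June 1867 has 30 days: 227 − 30 = 197 left.
May 1867 has 31 days: 197 − 31 = 166 left.
April 1867 has 30 days: 166 − 30 = 136 left.
March 1867 has 31 days: 136 − 31 = 105 left.
February 1867 has 28 days (1867 is not a leap year): 105 − 28 = 77 left.
January 1867 has 31 days: 77 − 31 = 46 left.
December 1866 has 31 days: 46 − 31 = 15 left.
November 1866 has 30 days; 30 − 15 = 15 → November 15, 1866.

November 15, 1866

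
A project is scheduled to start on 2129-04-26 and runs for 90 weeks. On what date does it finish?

Counting forward 90 weeks = 630 days from April 26, 2129.
April has 30 days, so 30 − 26 = 4 days remain after April 26, 2129; 630 − 4 = 626 left.
May 2129 has 31 days: 626 − 31 = 595 left.
June 2129 has 30 days: 595 − 30 = 565 left.
July 2129 has 31 days: 565 − 31 = 534 left.
August 2129 has 31 days: 534 − 31 = 503 left.
September 2129 has 30 days: 503 − 30 = 473 left.
October 2129 has 31 days: 473 − 31 = 442 left.
November 2129 has 30 days: 442 − 30 = 412 left.
December 2129 has 31 days: 412 − 31 = 381 left.
January 2130 has 31 days: 381 − 31 = 350 left.
February 2130 has 28 days (2130 is not a leap year): 350 − 28 = 322 left.
March 2130 has 31 days: 322 − 31 = 291 left.
April 2130 has 30 days: 291 − 30 = 261 left.
May 2130 has 31 days: 261 − 31 = 230 left.
June 2130 has 30 days: 230 − 30 = 200 left.
July 2130 has 31 days: 200 − 31 = 169 left.
August 2130 has 31 days: 169 − 31 = 138 left.
September 2130 has 30 days: 138 − 30 = 108 left.
October 2130 has 31 days: 108 − 31 = 77 left.
November 2130 has 30 days: 77 − 30 = 47 left.
December 2130 has 31 days: 47 − 31 = 16 left.
16 days into January 2131 → January 16, 2131.

January 16, 2131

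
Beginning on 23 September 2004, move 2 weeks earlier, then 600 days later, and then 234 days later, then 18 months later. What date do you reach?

Counting back 2 weeks (= 14 days) from September 23, 2004:
23 − 14 = 9, still in September 2004.
Adding 600 days from September 9, 2004:
September has 30 days, so 30 − 9 = 21 days remain after September 9, 2004; 600 − 21 = 579 left.
October 2004 has 31 days: 579 − 31 = 548 left.
November 2004 has 30 days: 548 − 30 = 518 left.
December 2004 has 31 days: 518 − 31 = 487 left.
January 2005 has 31 days: 487 − 31 = 456 left.
February 2005 has 28 days (2005 is not a leap year): 456 − 28 = 428 left.
March 2005 has 31 days: 428 − 31 = 397 left.
April 2005 has 30 days: 397 − 30 = 367 left.
May 2005 has 31 days: 367 − 31 = 336 left.
June 2005 has 30 days: 336 − 30 = 306 left.
July 2005 has 31 days: 306 − 31 = 275 left.
August 2005 has 31 days: 275 − 31 = 244 left.
September 2005 has 30 days: 244 − 30 = 214 left.
October 2005 has 31 days: 214 − 31 = 183 left.
November 2005 has 30 days: 183 − 30 = 153 left.
December 2005 has 31 days: 153 − 31 = 122 left.
January 2006 has 31 days: 122 − 31 = 91 left.
February 2006 has 28 days (2006 is not a leap year): 91 − 28 = 63 left.
March 2006 has 31 days: 63 − 31 = 32 left.
April 2006 has 30 days: 32 − 30 = 2 left.
2 days into May 2006 → May 2, 2006.
Advancing 234 days from May 2, 2006:
May has 31 days, so 31 − 2 = 29 days remain after May 2, 2006; 234 − 29 = 205 left.
June 2006 has 30 days: 205 − 30 = 175 left.
July 2006 has 31 days: 175 − 31 = 144 left.
August 2006 has 31 days: 144 − 31 = 113 left.
September 2006 has 30 days: 113 − 30 = 83 left.
October 2006 has 31 days: 83 − 31 = 52 left.
November 2006 has 30 days: 52 − 30 = 22 left.
22 days into December 2006 → December 22, 2006.
Counting forward 18 months from December 22, 2006:
month 12 + 18 = 30, which is month 6 of year 2008 → June 2008.
Day 22 is valid in June, giving June 22, 2008.

June 22, 2008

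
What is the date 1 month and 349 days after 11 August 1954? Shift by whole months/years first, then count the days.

August 26, 1955

Adding 1 month and 349 days from August 11, 1954: first the month/year part, then the days.
month 8 + 1 = 9 → September 1954.
Day 11 is valid in September, giving September 11, 1954.
Now add 349 days from September 11, 1954.
September has 30 days, so 30 − 11 = 19 days remain after September 11, 1954; 349 − 19 = 330 left.
October 1954 has 31 days: 330 − 31 = 299 left.
November 1954 has 30 days: 299 − 30 = 269 left.
December 1954 has 31 days: 269 − 31 = 238 left.
January 1955 has 31 days: 238 − 31 = 207 left.
February 1955 has 28 days (1955 is not a leap year): 207 − 28 = 179 left.
March 1955 has 31 days: 179 − 31 = 148 left.
April 1955 has 30 days: 148 − 30 = 118 left.
May 1955 has 31 days: 118 − 31 = 87 left.
June 1955 has 30 days: 87 − 30 = 57 left.
July 1955 has 31 days: 57 − 31 = 26 left.
26 days into August 1955 → August 26, 1955.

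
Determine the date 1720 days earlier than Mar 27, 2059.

July 11, 2054

Going back 1720 days from March 27, 2059.
Going back 27 days from March 27, 2059 reaches the end of the previous month; 1720 − 27 = 1693 left.
February 2059 has 28 days (2059 is not a leap year): 1693 − 28 = 1665 left.
January 2059 has 31 days: 1665 − 31 = 1634 left.
December 2058 has 31 days: 1634 − 31 = 1603 left.
November 2058 has 30 days: 1603 − 30 = 1573 left.
October 2058 has 31 days: 1573 − 31 = 1542 left.
September 2058 has 30 days: 1542 − 30 = 1512 left.
August 2058 has 31 days: 1512 − 31 = 1481 left.
July 2058 has 31 days: 1481 − 31 = 1450 left.
June 2058 has 30 days: 1450 − 30 = 1420 left.
May 2058 has 31 days: 1420 − 31 = 1389 left.
April 2058 has 30 days: 1389 − 30 = 1359 left.
March 2058 has 31 days: 1359 − 31 = 1328 left.
February 2058 has 28 days (2058 is not a leap year): 1328 − 28 = 1300 left.
January 2058 has 31 days: 1300 − 31 = 1269 left.
December 2057 has 31 days: 1269 − 31 = 1238 left.
November 2057 has 30 days: 1238 − 30 = 1208 left.
October 2057 has 31 days: 1208 − 31 = 1177 left.
September 2057 has 30 days: 1177 − 30 = 1147 left.
August 2057 has 31 days: 1147 − 31 = 1116 left.
July 2057 has 31 days: 1116 − 31 = 1085 left.
June 2057 has 30 days: 1085 − 30 = 1055 left.
May 2057 has 31 days: 1055 − 31 = 1024 left.
April 2057 has 30 days: 1024 − 30 = 994 left.
March 2057 has 31 days: 994 − 31 = 963 left.
February 2057 has 28 days (2057 is not a leap year): 963 − 28 = 935 left.
January 2057 has 31 days: 935 − 31 = 904 left.
December 2056 has 31 days: 904 − 31 = 873 left.
November 2056 has 30 days: 873 − 30 = 843 left.
October 2056 has 31 days: 843 − 31 = 812 left.
September 2056 has 30 days: 812 − 30 = 782 left.
August 2056 has 31 days: 782 − 31 = 751 left.
July 2056 has 31 days: 751 − 31 = 720 left.
June 2056 has 30 days: 720 − 30 = 690 left.
May 2056 has 31 days: 690 − 31 = 659 left.
April 2056 has 30 days: 659 − 30 = 629 left.
March 2056 has 31 days: 629 − 31 = 598 left.
February 2056 has 29 days (2056 is a leap year): 598 − 29 = 569 left.
January 2056 has 31 days: 569 − 31 = 538 left.
December 2055 has 31 days: 538 − 31 = 507 left.
November 2055 has 30 days: 507 − 30 = 477 left.
October 2055 has 31 days: 477 − 31 = 446 left.
September 2055 has 30 days: 446 − 30 = 416 left.
August 2055 has 31 days: 416 − 31 = 385 left.
July 2055 has 31 days: 385 − 31 = 354 left.
June 2055 has 30 days: 354 − 30 = 324 left.
May 2055 has 31 days: 324 − 31 = 293 left.
April 2055 has 30 days: 293 − 30 = 263 left.
March 2055 has 31 days: 263 − 31 = 232 left.
February 2055 has 28 days (2055 is not a leap year): 232 − 28 = 204 left.
January 2055 has 31 days: 204 − 31 = 173 left.
December 2054 has 31 days: 173 − 31 = 142 left.
November 2054 has 30 days: 142 − 30 = 112 left.
October 2054 has 31 days: 112 − 31 = 81 left.
September 2054 has 30 days: 81 − 30 = 51 left.
August 2054 has 31 days: 51 − 31 = 20 left.
July 2054 has 31 days; 31 − 20 = 11 → July 11, 2054.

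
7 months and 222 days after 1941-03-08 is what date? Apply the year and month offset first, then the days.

May 18, 1942

Adding 7 months and 222 days from March 8, 1941: first the month/year part, then the days.
month 3 + 7 = 10 → October 1941.
Day 8 is valid in October, giving October 8, 1941.
Now add 222 days from October 8, 1941.
October has 31 days, so 31 − 8 = 23 days remain after October 8, 1941; 222 − 23 = 199 left.
November 1941 has 30 days: 199 − 30 = 169 left.
December 1941 has 31 days: 169 − 31 = 138 left.
January 1942 has 31 days: 138 − 31 = 107 left.
February 1942 has 28 days (1942 is not a leap year): 107 − 28 = 79 left.
March 1942 has 31 days: 79 − 31 = 48 left.
April 1942 has 30 days: 48 − 30 = 18 left.
18 days into May 1942 → May 18, 1942.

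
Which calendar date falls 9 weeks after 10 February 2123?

Advancing 9 weeks = 63 days from February 10, 2123.
February has 28 days, so 28 − 10 = 18 days remain after February 10, 2123; 63 − 18 = 45 left.
March 2123 has 31 days: 45 − 31 = 14 left.
14 days into April 2123 → April 14, 2123.

April 14, 2123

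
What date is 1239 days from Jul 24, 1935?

December 14, 1938

Counting forward 1239 days from July 24, 1935.
July has 31 days, so 31 − 24 = 7 days remain after July 24, 1935; 1239 − 7 = 1232 left.
August 1935 has 31 days: 1232 − 31 = 1201 left.
September 1935 has 30 days: 1201 − 30 = 1171 left.
October 1935 has 31 days: 1171 − 31 = 1140 left.
November 1935 has 30 days: 1140 − 30 = 1110 left.
December 1935 has 31 days: 1110 − 31 = 1079 left.
January 1936 has 31 days: 1079 − 31 = 1048 left.
February 1936 has 29 days (1936 is a leap year): 1048 − 29 = 1019 left.
March 1936 has 31 days: 1019 − 31 = 988 left.
April 1936 has 30 days: 988 − 30 = 958 left.
May 1936 has 31 days: 958 − 31 = 927 left.
June 1936 has 30 days: 927 − 30 = 897 left.
July 1936 has 31 days: 897 − 31 = 866 left.
August 1936 has 31 days: 866 − 31 = 835 left.
September 1936 has 30 days: 835 − 30 = 805 left.
October 1936 has 31 days: 805 − 31 = 774 left.
November 1936 has 30 days: 774 − 30 = 744 left.
December 1936 has 31 days: 744 − 31 = 713 left.
January 1937 has 31 days: 713 − 31 = 682 left.
February 1937 has 28 days (1937 is not a leap year): 682 − 28 = 654 left.
March 1937 has 31 days: 654 − 31 = 623 left.
April 1937 has 30 days: 623 − 30 = 593 left.
May 1937 has 31 days: 593 − 31 = 562 left.
June 1937 has 30 days: 562 − 30 = 532 left.
July 1937 has 31 days: 532 − 31 = 501 left.
August 1937 has 31 days: 501 − 31 = 470 left.
September 1937 has 30 days: 470 − 30 = 440 left.
October 1937 has 31 days: 440 − 31 = 409 left.
November 1937 has 30 days: 409 − 30 = 379 left.
December 1937 has 31 days: 379 − 31 = 348 left.
January 1938 has 31 days: 348 − 31 = 317 left.
February 1938 has 28 days (1938 is not a leap year): 317 − 28 = 289 left.
March 1938 has 31 days: 289 − 31 = 258 left.
April 1938 has 30 days: 258 − 30 = 228 left.
May 1938 has 31 days: 228 − 31 = 197 left.
June 1938 has 30 days: 197 − 30 = 167 left.
July 1938 has 31 days: 167 − 31 = 136 left.
August 1938 has 31 days: 136 − 31 = 105 left.
September 1938 has 30 days: 105 − 30 = 75 left.
October 1938 has 31 days: 75 − 31 = 44 left.
November 1938 has 30 days: 44 − 30 = 14 left.
14 days into December 1938 → December 14, 1938.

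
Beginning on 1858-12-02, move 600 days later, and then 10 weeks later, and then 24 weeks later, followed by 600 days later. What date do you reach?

Counting forward 600 days from December 2, 1858:
December has 31 days, so 31 − 2 = 29 days remain after December 2, 1858; 600 − 29 = 571 left.
January 1859 has 31 days: 571 − 31 = 540 left.
February 1859 has 28 days (1859 is not a leap year): 540 − 28 = 512 left.
March 1859 has 31 days: 512 − 31 = 481 left.
April 1859 has 30 days: 481 − 30 = 451 left.
May 1859 has 31 days: 451 − 31 = 420 left.
June 1859 has 30 days: 420 − 30 = 390 left.
July 1859 has 31 days: 390 − 31 = 359 left.
August 1859 has 31 days: 359 − 31 = 328 left.
September 1859 has 30 days: 328 − 30 = 298 left.
October 1859 has 31 days: 298 − 31 = 267 left.
November 1859 has 30 days: 267 − 30 = 237 left.
December 1859 has 31 days: 237 − 31 = 206 left.
January 1860 has 31 days: 206 − 31 = 175 left.
February 1860 has 29 days (1860 is a leap year): 175 − 29 = 146 left.
March 1860 has 31 days: 146 − 31 = 115 left.
April 1860 has 30 days: 115 − 30 = 85 left.
May 1860 has 31 days: 85 − 31 = 54 left.
June 1860 has 30 days: 54 − 30 = 24 left.
24 days into July 1860 → July 24, 1860.
Advancing 10 weeks (= 70 days) from July 24, 1860:
July has 31 days, so 31 − 24 = 7 days remain after July 24, 1860; 70 − 7 = 63 left.
August 1860 has 31 days: 63 − 31 = 32 left.
September 1860 has 30 days: 32 − 30 = 2 left.
2 days into October 1860 → October 2, 1860.
Counting forward 24 weeks (= 168 days) from October 2, 1860:
October has 31 days, so 31 − 2 = 29 days remain after October 2, 1860; 168 − 29 = 139 left.
November 1860 has 30 days: 139 − 30 = 109 left.
December 1860 has 31 days: 109 − 31 = 78 left.
January 1861 has 31 days: 78 − 31 = 47 left.
February 1861 has 28 days (1861 is not a leap year): 47 − 28 = 19 left.
19 days into March 1861 → March 19, 1861.
Adding 600 days from March 19, 1861:
March has 31 days, so 31 − 19 = 12 days remain after March 19, 1861; 600 − 12 = 588 left.
April 1861 has 30 days: 588 − 30 = 558 left.
May 1861 has 31 days: 558 − 31 = 527 left.
June 1861 has 30 days: 527 − 30 = 497 left.
July 1861 has 31 days: 497 − 31 = 466 left.
August 1861 has 31 days: 466 − 31 = 435 left.
September 1861 has 30 days: 435 − 30 = 405 left.
October 1861 has 31 days: 405 − 31 = 374 left.
November 1861 has 30 days: 374 − 30 = 344 left.
December 1861 has 31 days: 344 − 31 = 313 left.
January 1862 has 31 days: 313 − 31 = 282 left.
February 1862 has 28 days (1862 is not a leap year): 282 − 28 = 254 left.
March 1862 has 31 days: 254 − 31 = 223 left.
April 1862 has 30 days: 223 − 30 = 193 left.
May 1862 has 31 days: 193 − 31 = 162 left.
June 1862 has 30 days: 162 − 30 = 132 left.
July 1862 has 31 days: 132 − 31 = 101 left.
August 1862 has 31 days: 101 − 31 = 70 left.
September 1862 has 30 days: 70 − 30 = 40 left.
October 1862 has 31 days: 40 − 31 = 9 left.
9 days into November 1862 → November 9, 1862.

November 9, 1862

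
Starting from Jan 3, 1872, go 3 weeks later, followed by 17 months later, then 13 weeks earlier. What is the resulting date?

March 25, 1873

Counting forward 3 weeks (= 21 days) from January 3, 1872:
January has 31 days; 3 + 21 = 24, still in January.
Counting forward 17 months from January 24, 1872:
month 1 + 17 = 18, which is month 6 of year 1873 → June 1873.
Day 24 is valid in June, giving June 24, 1873.
Subtracting 13 weeks (= 91 days) from June 24, 1873:
Going back 24 days from June 24, 1873 reaches the end of the previous month; 91 − 24 = 67 left.
May 1873 has 31 days: 67 − 31 = 36 left.
April 1873 has 30 days: 36 − 30 = 6 left.
March 1873 has 31 days; 31 − 6 = 25 → March 25, 1873.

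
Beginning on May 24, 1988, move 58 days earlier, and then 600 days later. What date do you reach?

November 17, 1989

Counting back 58 days from May 24, 1988:
Going back 24 days from May 24, 1988 reaches the end of the previous month; 58 − 24 = 34 left.
April 1988 has 30 days: 34 − 30 = 4 left.
March 1988 has 31 days; 31 − 4 = 27 → March 27, 1988.
Advancing 600 days from March 27, 1988:
March has 31 days, so 31 − 27 = 4 days remain after March 27, 1988; 600 − 4 = 596 left.
April 1988 has 30 days: 596 − 30 = 566 left.
May 1988 has 31 days: 566 − 31 = 535 left.
June 1988 has 30 days: 535 − 30 = 505 left.
July 1988 has 31 days: 505 − 31 = 474 left.
August 1988 has 31 days: 474 − 31 = 443 left.
September 1988 has 30 days: 443 − 30 = 413 left.
October 1988 has 31 days: 413 − 31 = 382 left.
November 1988 has 30 days: 382 − 30 = 352 left.
December 1988 has 31 days: 352 − 31 = 321 left.
January 1989 has 31 days: 321 − 31 = 290 left.
February 1989 has 28 days (1989 is not a leap year): 290 − 28 = 262 left.
March 1989 has 31 days: 262 − 31 = 231 left.
April 1989 has 30 days: 231 − 30 = 201 left.
May 1989 has 31 days: 201 − 31 = 170 left.
June 1989 has 30 days: 170 − 30 = 140 left.
July 1989 has 31 days: 140 − 31 = 109 left.
August 1989 has 31 days: 109 − 31 = 78 left.
September 1989 has 30 days: 78 − 30 = 48 left.
October 1989 has 31 days: 48 − 31 = 17 left.
17 days into November 1989 → November 17, 1989.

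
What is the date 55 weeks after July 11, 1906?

July 31, 1907

Adding 55 weeks = 385 days from July 11, 1906.
July has 31 days, so 31 − 11 = 20 days remain after July 11, 1906; 385 − 20 = 365 left.
August 1906 has 31 days: 365 − 31 = 334 left.
September 1906 has 30 days: 334 − 30 = 304 left.
October 1906 has 31 days: 304 − 31 = 273 left.
November 1906 has 30 days: 273 − 30 = 243 left.
December 1906 has 31 days: 243 − 31 = 212 left.
January 1907 has 31 days: 212 − 31 = 181 left.
February 1907 has 28 days (1907 is not a leap year): 181 − 28 = 153 left.
March 1907 has 31 days: 153 − 31 = 122 left.
April 1907 has 30 days: 122 − 30 = 92 left.
May 1907 has 31 days: 92 − 31 = 61 left.
June 1907 has 30 days: 61 − 30 = 31 left.
31 days into July 1907 → July 31, 1907.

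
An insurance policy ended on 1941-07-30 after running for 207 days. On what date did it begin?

January 4, 1941

Counting back 207 days from July 30, 1941.
Going back 30 days from July 30, 1941 reaches the end of the previous month; 207 − 30 = 177 left.
June 1941 has 30 days: 177 − 30 = 147 left.
May 1941 has 31 days: 147 − 31 = 116 left.
April 1941 has 30 days: 116 − 30 = 86 left.
March 1941 has 31 days: 86 − 31 = 55 left.
February 1941 has 28 days (1941 is not a leap year): 55 − 28 = 27 left.
January 1941 has 31 days; 31 − 27 = 4 → January 4, 1941.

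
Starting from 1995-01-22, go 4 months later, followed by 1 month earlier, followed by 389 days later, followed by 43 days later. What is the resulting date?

Advancing 4 months from January 22, 1995:
month 1 + 4 = 5 → May 1995.
Day 22 is valid in May, giving May 22, 1995.
Subtracting 1 month from May 22, 1995:
month 5 − 1 = 4 → April 1995.
Day 22 is valid in April, giving April 22, 1995.
Adding 389 days from April 22, 1995:
April has 30 days, so 30 − 22 = 8 days remain after April 22, 1995; 389 − 8 = 381 left.
May 1995 has 31 days: 381 − 31 = 350 left.
June 1995 has 30 days: 350 − 30 = 320 left.
July 1995 has 31 days: 320 − 31 = 289 left.
August 1995 has 31 days: 289 − 31 = 258 left.
September 1995 has 30 days: 258 − 30 = 228 left.
October 1995 has 31 days: 228 − 31 = 197 left.
November 1995 has 30 days: 197 − 30 = 167 left.
December 1995 has 31 days: 167 − 31 = 136 left.
January 1996 has 31 days: 136 − 31 = 105 left.
February 1996 has 29 days (1996 is a leap year): 105 − 29 = 76 left.
March 1996 has 31 days: 76 − 31 = 45 left.
April 1996 has 30 days: 45 − 30 = 15 left.
15 days into May 1996 → May 15, 1996.
Advancing 43 days from May 15, 1996:
May has 31 days, so 31 − 15 = 16 days remain after May 15, 1996; 43 − 16 = 27 left.
27 days into June 1996 → June 27, 1996.

June 27, 1996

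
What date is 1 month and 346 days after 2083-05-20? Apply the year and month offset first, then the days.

Advancing 1 month and 346 days from May 20, 2083: first the month/year part, then the days.
month 5 + 1 = 6 → June 2083.
Day 20 is valid in June, giving June 20, 2083.
Now add 346 days from June 20, 2083.
June has 30 days, so 30 − 20 = 10 days remain after June 20, 2083; 346 − 10 = 336 left.
July 2083 has 31 days: 336 − 31 = 305 left.
August 2083 has 31 days: 305 − 31 = 274 left.
September 2083 has 30 days: 274 − 30 = 244 left.
October 2083 has 31 days: 244 − 31 = 213 left.
November 2083 has 30 days: 213 − 30 = 183 left.
December 2083 has 31 days: 183 − 31 = 152 left.
January 2084 has 31 days: 152 − 31 = 121 left.
February 2084 has 29 days (2084 is a leap year): 121 − 29 = 92 left.
March 2084 has 31 days: 92 − 31 = 61 left.
April 2084 has 30 days: 61 − 30 = 31 left.
31 days into May 2084 → May 31, 2084.

May 31, 2084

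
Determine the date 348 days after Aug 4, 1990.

Adding 348 days from August 4, 1990.
August has 31 days, so 31 − 4 = 27 days remain after August 4, 1990; 348 − 27 = 321 left.
September 1990 has 30 days: 321 − 30 = 291 left.
October 1990 has 31 days: 291 − 31 = 260 left.
November 1990 has 30 days: 260 − 30 = 230 left.
December 1990 has 31 days: 230 − 31 = 199 left.
January 1991 has 31 days: 199 − 31 = 168 left.
February 1991 has 28 days (1991 is not a leap year): 168 − 28 = 140 left.
March 1991 has 31 days: 140 − 31 = 109 left.
April 1991 has 30 days: 109 − 30 = 79 left.
May 1991 has 31 days: 79 − 31 = 48 left.
June 1991 has 30 days: 48 − 30 = 18 left.
18 days into July 1991 → July 18, 1991.

July 18, 1991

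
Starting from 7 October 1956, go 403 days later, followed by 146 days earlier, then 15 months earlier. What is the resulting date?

Advancing 403 days from October 7, 1956:
October has 31 days, so 31 − 7 = 24 days remain after October 7, 1956; 403 − 24 = 379 left.
November 1956 has 30 days: 379 − 30 = 349 left.
December 1956 has 31 days: 349 − 31 = 318 left.
January 1957 has 31 days: 318 − 31 = 287 left.
February 1957 has 28 days (1957 is not a leap year): 287 − 28 = 259 left.
March 1957 has 31 days: 259 − 31 = 228 left.
April 1957 has 30 days: 228 − 30 = 198 left.
May 1957 has 31 days: 198 − 31 = 167 left.
June 1957 has 30 days: 167 − 30 = 137 left.
July 1957 has 31 days: 137 − 31 = 106 left.
August 1957 has 31 days: 106 − 31 = 75 left.
September 1957 has 30 days: 75 − 30 = 45 left.
October 1957 has 31 days: 45 − 31 = 14 left.
14 days into November 1957 → November 14, 1957.
Going back 146 days from November 14, 1957:
Going back 14 days from November 14, 1957 reaches the end of the previous month; 146 − 14 = 132 left.
October 1957 has 31 days: 132 − 31 = 101 left.
September 1957 has 30 days: 101 − 30 = 71 left.
August 1957 has 31 days: 71 − 31 = 40 left.
July 1957 has 31 days: 40 − 31 = 9 left.
June 1957 has 30 days; 30 − 9 = 21 → June 21, 1957.
Subtracting 15 months from June 21, 1957:
month 6 − 15 = -9, which is month 3 of year 1956 → March 1956.
Day 21 is valid in March, giving March 21, 1956.

March 21, 1956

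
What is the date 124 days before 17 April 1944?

December 15, 1943

Counting back 124 days from April 17, 1944.
Going back 17 days from April 17, 1944 reaches the end of the previous month; 124 − 17 = 107 left.
March 1944 has 31 days: 107 − 31 = 76 left.
February 1944 has 29 days (1944 is a leap year): 76 − 29 = 47 left.
January 1944 has 31 days: 47 − 31 = 16 left.
December 1943 has 31 days; 31 − 16 = 15 → December 15, 1943.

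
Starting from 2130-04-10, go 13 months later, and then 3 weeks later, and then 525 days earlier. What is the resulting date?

Advancing 13 months from April 10, 2130:
month 4 + 13 = 17, which is month 5 of year 2131 → May 2131.
Day 10 is valid in May, giving May 10, 2131.
Counting forward 3 weeks (= 21 days) from May 10, 2131:
May has 31 days; 10 + 21 = 31, still in May.
Counting back 525 days from May 31, 2131:
Going back 31 days from May 31, 2131 reaches the end of the previous month; 525 − 31 = 494 left.
April 2131 has 30 days: 494 − 30 = 464 left.
March 2131 has 31 days: 464 − 31 = 433 left.
February 2131 has 28 days (2131 is not a leap year): 433 − 28 = 405 left.
January 2131 has 31 days: 405 − 31 = 374 left.
December 2130 has 31 days: 374 − 31 = 343 left.
November 2130 has 30 days: 343 − 30 = 313 left.
October 2130 has 31 days: 313 − 31 = 282 left.
September 2130 has 30 days: 282 − 30 = 252 left.
August 2130 has 31 days: 252 − 31 = 221 left.
July 2130 has 31 days: 221 − 31 = 190 left.
June 2130 has 30 days: 190 − 30 = 160 left.
May 2130 has 31 days: 160 − 31 = 129 left.
April 2130 has 30 days: 129 − 30 = 99 left.
March 2130 has 31 days: 99 − 31 = 68 left.
February 2130 has 28 days (2130 is not a leap year): 68 − 28 = 40 left.
January 2130 has 31 days: 40 − 31 = 9 left.
December 2129 has 31 days; 31 − 9 = 22 → December 22, 2129.

December 22, 2129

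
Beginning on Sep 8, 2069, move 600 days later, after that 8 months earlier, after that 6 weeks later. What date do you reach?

Adding 600 days from September 8, 2069:
September has 30 days, so 30 − 8 = 22 days remain after September 8, 2069; 600 − 22 = 578 left.
October 2069 has 31 days: 578 − 31 = 547 left.
November 2069 has 30 days: 547 − 30 = 517 left.
December 2069 has 31 days: 517 − 31 = 486 left.
January 2070 has 31 days: 486 − 31 = 455 left.
February 2070 has 28 days (2070 is not a leap year): 455 − 28 = 427 left.
March 2070 has 31 days: 427 − 31 = 396 left.
April 2070 has 30 days: 396 − 30 = 366 left.
May 2070 has 31 days: 366 − 31 = 335 left.
June 2070 has 30 days: 335 − 30 = 305 left.
July 2070 has 31 days: 305 − 31 = 274 left.
August 2070 has 31 days: 274 − 31 = 243 left.
September 2070 has 30 days: 243 − 30 = 213 left.
October 2070 has 31 days: 213 − 31 = 182 left.
November 2070 has 30 days: 182 − 30 = 152 left.
December 2070 has 31 days: 152 − 31 = 121 left.
January 2071 has 31 days: 121 − 31 = 90 left.
February 2071 has 28 days (2071 is not a leap year): 90 − 28 = 62 left.
March 2071 has 31 days: 62 − 31 = 31 left.
April 2071 has 30 days: 31 − 30 = 1 left.
1 day into May 2071 → May 1, 2071.
Counting back 8 months from May 1, 2071:
month 5 − 8 = -3, which is month 9 of year 2070 → September 2070.
Day 1 is valid in September, giving September 1, 2070.
Counting forward 6 weeks (= 42 days) from September 1, 2070:
September has 30 days, so 30 − 1 = 29 days remain after September 1, 2070; 42 − 29 = 13 left.
13 days into October 2070 → October 13, 2070.

October 13, 2070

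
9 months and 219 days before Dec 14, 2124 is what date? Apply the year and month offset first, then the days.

August 8, 2123

Counting back 9 months and 219 days from December 14, 2124: first the month/year part, then the days.
month 12 − 9 = 3 → March 2124.
Day 14 is valid in March, giving March 14, 2124.
Now subtract 219 days from March 14, 2124.
Going back 14 days from March 14, 2124 reaches the end of the previous month; 219 − 14 = 205 left.
February 2124 has 29 days (2124 is a leap year): 205 − 29 = 176 left.
January 2124 has 31 days: 176 − 31 = 145 left.
December 2123 has 31 days: 145 − 31 = 114 left.
November 2123 has 30 days: 114 − 30 = 84 left.
October 2123 has 31 days: 84 − 31 = 53 left.
September 2123 has 30 days: 53 − 30 = 23 left.
August 2123 has 31 days; 31 − 23 = 8 → August 8, 2123.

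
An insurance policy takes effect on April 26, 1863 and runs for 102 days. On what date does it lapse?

August 6, 1863

Counting forward 102 days from April 26, 1863.
April has 30 days, so 30 − 26 = 4 days remain after April 26, 1863; 102 − 4 = 98 left.
May 1863 has 31 days: 98 − 31 = 67 left.
June 1863 has 30 days: 67 − 30 = 37 left.
July 1863 has 31 days: 37 − 31 = 6 left.
6 days into August 1863 → August 6, 1863.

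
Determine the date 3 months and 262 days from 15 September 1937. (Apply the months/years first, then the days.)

Counting forward 3 months and 262 days from September 15, 1937: first the month/year part, then the days.
month 9 + 3 = 12 → December 1937.
Day 15 is valid in December, giving December 15, 1937.
Now add 262 days from December 15, 1937.
December has 31 days, so 31 − 15 = 16 days remain after December 15, 1937; 262 − 16 = 246 left.
January 1938 has 31 days: 246 − 31 = 215 left.
February 1938 has 28 days (1938 is not a leap year): 215 − 28 = 187 left.
March 1938 has 31 days: 187 − 31 = 156 left.
April 1938 has 30 days: 156 − 30 = 126 left.
May 1938 has 31 days: 126 − 31 = 95 left.
June 1938 has 30 days: 95 − 30 = 65 left.
July 1938 has 31 days: 65 − 31 = 34 left.
August 1938 has 31 days: 34 − 31 = 3 left.
3 days into September 1938 → September 3, 1938.

September 3, 1938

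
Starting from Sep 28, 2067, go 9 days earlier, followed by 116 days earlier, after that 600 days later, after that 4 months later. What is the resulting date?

May 15, 2069

Counting back 9 days from September 28, 2067:
28 − 9 = 19, still in September 2067.
Going back 116 days from September 19, 2067:
Going back 19 days from September 19, 2067 reaches the end of the previous month; 116 − 19 = 97 left.
August 2067 has 31 days: 97 − 31 = 66 left.
July 2067 has 31 days: 66 − 31 = 35 left.
June 2067 has 30 days: 35 − 30 = 5 left.
May 2067 has 31 days; 31 − 5 = 26 → May 26, 2067.
Advancing 600 days from May 26, 2067:
May has 31 days, so 31 − 26 = 5 days remain after May 26, 2067; 600 − 5 = 595 left.
June 2067 has 30 days: 595 − 30 = 565 left.
July 2067 has 31 days: 565 − 31 = 534 left.
August 2067 has 31 days: 534 − 31 = 503 left.
September 2067 has 30 days: 503 − 30 = 473 left.
October 2067 has 31 days: 473 − 31 = 442 left.
November 2067 has 30 days: 442 − 30 = 412 left.
December 2067 has 31 days: 412 − 31 = 381 left.
January 2068 has 31 days: 381 − 31 = 350 left.
February 2068 has 29 days (2068 is a leap year): 350 − 29 = 321 left.
March 2068 has 31 days: 321 − 31 = 290 left.
April 2068 has 30 days: 290 − 30 = 260 left.
May 2068 has 31 days: 260 − 31 = 229 left.
June 2068 has 30 days: 229 − 30 = 199 left.
July 2068 has 31 days: 199 − 31 = 168 left.
August 2068 has 31 days: 168 − 31 = 137 left.
September 2068 has 30 days: 137 − 30 = 107 left.
October 2068 has 31 days: 107 − 31 = 76 left.
November 2068 has 30 days: 76 − 30 = 46 left.
December 2068 has 31 days: 46 − 31 = 15 left.
15 days into January 2069 → January 15, 2069.
Adding 4 months from January 15, 2069:
month 1 + 4 = 5 → May 2069.
Day 15 is valid in May, giving May 15, 2069.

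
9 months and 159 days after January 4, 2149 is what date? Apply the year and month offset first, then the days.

Advancing 9 months and 159 days from January 4, 2149: first the month/year part, then the days.
month 1 + 9 = 10 → October 2149.
Day 4 is valid in October, giving October 4, 2149.
Now add 159 days from October 4, 2149.
October has 31 days, so 31 − 4 = 27 days remain after October 4, 2149; 159 − 27 = 132 left.
November 2149 has 30 days: 132 − 30 = 102 left.
December 2149 has 31 days: 102 − 31 = 71 left.
January 2150 has 31 days: 71 − 31 = 40 left.
February 2150 has 28 days (2150 is not a leap year): 40 − 28 = 12 left.
12 days into March 2150 → March 12, 2150.

March 12, 2150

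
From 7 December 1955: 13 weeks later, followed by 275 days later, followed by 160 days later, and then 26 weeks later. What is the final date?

Counting forward 13 weeks (= 91 days) from December 7, 1955:
December has 31 days, so 31 − 7 = 24 days remain after December 7, 1955; 91 − 24 = 67 left.
January 1956 has 31 days: 67 − 31 = 36 left.
February 1956 has 29 days (1956 is a leap year): 36 − 29 = 7 left.
7 days into March 1956 → March 7, 1956.
Counting forward 275 days from March 7, 1956:
March has 31 days, so 31 − 7 = 24 days remain after March 7, 1956; 275 − 24 = 251 left.
April 1956 has 30 days: 251 − 30 = 221 left.
May 1956 has 31 days: 221 − 31 = 190 left.
June 1956 has 30 days: 190 − 30 = 160 left.
July 1956 has 31 days: 160 − 31 = 129 left.
August 1956 has 31 days: 129 − 31 = 98 left.
September 1956 has 30 days: 98 − 30 = 68 left.
October 1956 has 31 days: 68 − 31 = 37 left.
November 1956 has 30 days: 37 − 30 = 7 left.
7 days into December 1956 → December 7, 1956.
Adding 160 days from December 7, 1956:
December has 31 days, so 31 − 7 = 24 days remain after December 7, 1956; 160 − 24 = 136 left.
January 1957 has 31 days: 136 − 31 = 105 left.
February 1957 has 28 days (1957 is not a leap year): 105 − 28 = 77 left.
March 1957 has 31 days: 77 − 31 = 46 left.
April 1957 has 30 days: 46 − 30 = 16 left.
16 days into May 1957 → May 16, 1957.
Adding 26 weeks (= 182 days) from May 16, 1957:
May has 31 days, so 31 − 16 = 15 days remain after May 16, 1957; 182 − 15 = 167 left.
June 1957 has 30 days: 167 − 30 = 137 left.
July 1957 has 31 days: 137 − 31 = 106 left.
August 1957 has 31 days: 106 − 31 = 75 left.
September 1957 has 30 days: 75 − 30 = 45 left.
October 1957 has 31 days: 45 − 31 = 14 left.
14 days into November 1957 → November 14, 1957.

November 14, 1957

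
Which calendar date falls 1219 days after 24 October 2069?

Advancing 1219 days from October 24, 2069.
October has 31 days, so 31 − 24 = 7 days remain after October 24, 2069; 1219 − 7 = 1212 left.
November 2069 has 30 days: 1212 − 30 = 1182 left.
December 2069 has 31 days: 1182 − 31 = 1151 left.
January 2070 has 31 days: 1151 − 31 = 1120 left.
February 2070 has 28 days (2070 is not a leap year): 1120 − 28 = 1092 left.
March 2070 has 31 days: 1092 − 31 = 1061 left.
April 2070 has 30 days: 1061 − 30 = 1031 left.
May 2070 has 31 days: 1031 − 31 = 1000 left.
June 2070 has 30 days: 1000 − 30 = 970 left.
July 2070 has 31 days: 970 − 31 = 939 left.
August 2070 has 31 days: 939 − 31 = 908 left.
September 2070 has 30 days: 908 − 30 = 878 left.
October 2070 has 31 days: 878 − 31 = 847 left.
November 2070 has 30 days: 847 − 30 = 817 left.
December 2070 has 31 days: 817 − 31 = 786 left.
January 2071 has 31 days: 786 − 31 = 755 left.
February 2071 has 28 days (2071 is not a leap year): 755 − 28 = 727 left.
March 2071 has 31 days: 727 − 31 = 696 left.
April 2071 has 30 days: 696 − 30 = 666 left.
May 2071 has 31 days: 666 − 31 = 635 left.
June 2071 has 30 days: 635 − 30 = 605 left.
July 2071 has 31 days: 605 − 31 = 574 left.
August 2071 has 31 days: 574 − 31 = 543 left.
September 2071 has 30 days: 543 − 30 = 513 left.
October 2071 has 31 days: 513 − 31 = 482 left.
November 2071 has 30 days: 482 − 30 = 452 left.
December 2071 has 31 days: 452 − 31 = 421 left.
January 2072 has 31 days: 421 − 31 = 390 left.
February 2072 has 29 days (2072 is a leap year): 390 − 29 = 361 left.
March 2072 has 31 days: 361 − 31 = 330 left.
April 2072 has 30 days: 330 − 30 = 300 left.
May 2072 has 31 days: 300 − 31 = 269 left.
June 2072 has 30 days: 269 − 30 = 239 left.
July 2072 has 31 days: 239 − 31 = 208 left.
August 2072 has 31 days: 208 − 31 = 177 left.
September 2072 has 30 days: 177 − 30 = 147 left.
October 2072 has 31 days: 147 − 31 = 116 left.
November 2072 has 30 days: 116 − 30 = 86 left.
December 2072 has 31 days: 86 − 31 = 55 left.
January 2073 has 31 days: 55 − 31 = 24 left.
24 days into February 2073 → February 24, 2073.

February 24, 2073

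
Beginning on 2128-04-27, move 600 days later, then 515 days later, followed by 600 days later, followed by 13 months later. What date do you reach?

Advancing 600 days from April 27, 2128:
April has 30 days, so 30 − 27 = 3 days remain after April 27, 2128; 600 − 3 = 597 left.
May 2128 has 31 days: 597 − 31 = 566 left.
June 2128 has 30 days: 566 − 30 = 536 left.
July 2128 has 31 days: 536 − 31 = 505 left.
August 2128 has 31 days: 505 − 31 = 474 left.
September 2128 has 30 days: 474 − 30 = 444 left.
October 2128 has 31 days: 444 − 31 = 413 left.
November 2128 has 30 days: 413 − 30 = 383 left.
December 2128 has 31 days: 383 − 31 = 352 left.
January 2129 has 31 days: 352 − 31 = 321 left.
February 2129 has 28 days (2129 is not a leap year): 321 − 28 = 293 left.
March 2129 has 31 days: 293 − 31 = 262 left.
April 2129 has 30 days: 262 − 30 = 232 left.
May 2129 has 31 days: 232 − 31 = 201 left.
June 2129 has 30 days: 201 − 30 = 171 left.
July 2129 has 31 days: 171 − 31 = 140 left.
August 2129 has 31 days: 140 − 31 = 109 left.
September 2129 has 30 days: 109 − 30 = 79 left.
October 2129 has 31 days: 79 − 31 = 48 left.
November 2129 has 30 days: 48 − 30 = 18 left.
18 days into December 2129 → December 18, 2129.
Counting forward 515 days from December 18, 2129:
December has 31 days, so 31 − 18 = 13 days remain after December 18, 2129; 515 − 13 = 502 left.
January 2130 has 31 days: 502 − 31 = 471 left.
February 2130 has 28 days (2130 is not a leap year): 471 − 28 = 443 left.
March 2130 has 31 days: 443 − 31 = 412 left.
April 2130 has 30 days: 412 − 30 = 382 left.
May 2130 has 31 days: 382 − 31 = 351 left.
June 2130 has 30 days: 351 − 30 = 321 left.
July 2130 has 31 days: 321 − 31 = 290 left.
August 2130 has 31 days: 290 − 31 = 259 left.
September 2130 has 30 days: 259 − 30 = 229 left.
October 2130 has 31 days: 229 − 31 = 198 left.
November 2130 has 30 days: 198 − 30 = 168 left.
December 2130 has 31 days: 168 − 31 = 137 left.
January 2131 has 31 days: 137 − 31 = 106 left.
February 2131 has 28 days (2131 is not a leap year): 106 − 28 = 78 left.
March 2131 has 31 days: 78 − 31 = 47 left.
April 2131 has 30 days: 47 − 30 = 17 left.
17 days into May 2131 → May 17, 2131.
Advancing 600 days from May 17, 2131:
May has 31 days, so 31 − 17 = 14 days remain after May 17, 2131; 600 − 14 = 586 left.
June 2131 has 30 days: 586 − 30 = 556 left.
July 2131 has 31 days: 556 − 31 = 525 left.
August 2131 has 31 days: 525 − 31 = 494 left.
September 2131 has 30 days: 494 − 30 = 464 left.
October 2131 has 31 days: 464 − 31 = 433 left.
November 2131 has 30 days: 433 − 30 = 403 left.
December 2131 has 31 days: 403 − 31 = 372 left.
January 2132 has 31 days: 372 − 31 = 341 left.
February 2132 has 29 days (2132 is a leap year): 341 − 29 = 312 left.
March 2132 has 31 days: 312 − 31 = 281 left.
April 2132 has 30 days: 281 − 30 = 251 left.
May 2132 has 31 days: 251 − 31 = 220 left.
June 2132 has 30 days: 220 − 30 = 190 left.
July 2132 has 31 days: 190 − 31 = 159 left.
August 2132 has 31 days: 159 − 31 = 128 left.
September 2132 has 30 days: 128 − 30 = 98 left.
October 2132 has 31 days: 98 − 31 = 67 left.
November 2132 has 30 days: 67 − 30 = 37 left.
December 2132 has 31 days: 37 − 31 = 6 left.
6 days into January 2133 → January 6, 2133.
Advancing 13 months from January 6, 2133:
month 1 + 13 = 14, which is month 2 of year 2134 → February 2134.
Day 6 is valid in February, giving February 6, 2134.

February 6, 2134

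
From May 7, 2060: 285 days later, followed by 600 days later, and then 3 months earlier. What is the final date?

July 9, 2062

Advancing 285 days from May 7, 2060:
May has 31 days, so 31 − 7 = 24 days remain after May 7, 2060; 285 − 24 = 261 left.
June 2060 has 30 days: 261 − 30 = 231 left.
July 2060 has 31 days: 231 − 31 = 200 left.
August 2060 has 31 days: 200 − 31 = 169 left.
September 2060 has 30 days: 169 − 30 = 139 left.
October 2060 has 31 days: 139 − 31 = 108 left.
November 2060 has 30 days: 108 − 30 = 78 left.
December 2060 has 31 days: 78 − 31 = 47 left.
January 2061 has 31 days: 47 − 31 = 16 left.
16 days into February 2061 → February 16, 2061.
Advancing 600 days from February 16, 2061:
February has 28 days, so 28 − 16 = 12 days remain after February 16, 2061; 600 − 12 = 588 left.
March 2061 has 31 days: 588 − 31 = 557 left.
April 2061 has 30 days: 557 − 30 = 527 left.
May 2061 has 31 days: 527 − 31 = 496 left.
June 2061 has 30 days: 496 − 30 = 466 left.
July 2061 has 31 days: 466 − 31 = 435 left.
August 2061 has 31 days: 435 − 31 = 404 left.
September 2061 has 30 days: 404 − 30 = 374 left.
October 2061 has 31 days: 374 − 31 = 343 left.
November 2061 has 30 days: 343 − 30 = 313 left.
December 2061 has 31 days: 313 − 31 = 282 left.
January 2062 has 31 days: 282 − 31 = 251 left.
February 2062 has 28 days (2062 is not a leap year): 251 − 28 = 223 left.
March 2062 has 31 days: 223 − 31 = 192 left.
April 2062 has 30 days: 192 − 30 = 162 left.
May 2062 has 31 days: 162 − 31 = 131 left.
June 2062 has 30 days: 131 − 30 = 101 left.
July 2062 has 31 days: 101 − 31 = 70 left.
August 2062 has 31 days: 70 − 31 = 39 left.
September 2062 has 30 days: 39 − 30 = 9 left.
9 days into October 2062 → October 9, 2062.
Going back 3 months from October 9, 2062:
month 10 − 3 = 7 → July 2062.
Day 9 is valid in July, giving July 9, 2062.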